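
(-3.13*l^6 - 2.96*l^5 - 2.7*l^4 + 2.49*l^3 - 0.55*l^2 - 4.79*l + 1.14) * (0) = 0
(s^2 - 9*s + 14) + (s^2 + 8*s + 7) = 2*s^2 - s + 21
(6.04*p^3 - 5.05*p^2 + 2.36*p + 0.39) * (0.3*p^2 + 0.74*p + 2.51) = 1.812*p^5 + 2.9546*p^4 + 12.1314*p^3 - 10.8121*p^2 + 6.2122*p + 0.9789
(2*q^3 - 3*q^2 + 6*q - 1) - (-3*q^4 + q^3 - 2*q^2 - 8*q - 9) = 3*q^4 + q^3 - q^2 + 14*q + 8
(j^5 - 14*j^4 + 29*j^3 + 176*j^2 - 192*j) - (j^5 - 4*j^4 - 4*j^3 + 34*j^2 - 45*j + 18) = -10*j^4 + 33*j^3 + 142*j^2 - 147*j - 18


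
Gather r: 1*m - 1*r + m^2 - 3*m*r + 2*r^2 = m^2 + m + 2*r^2 + r*(-3*m - 1)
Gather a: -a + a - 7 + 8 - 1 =0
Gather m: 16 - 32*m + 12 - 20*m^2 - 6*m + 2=-20*m^2 - 38*m + 30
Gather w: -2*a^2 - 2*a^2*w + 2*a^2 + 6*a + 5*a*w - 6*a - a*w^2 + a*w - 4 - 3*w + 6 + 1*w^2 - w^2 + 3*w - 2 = -a*w^2 + w*(-2*a^2 + 6*a)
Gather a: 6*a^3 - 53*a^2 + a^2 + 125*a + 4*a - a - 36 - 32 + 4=6*a^3 - 52*a^2 + 128*a - 64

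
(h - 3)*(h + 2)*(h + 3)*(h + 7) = h^4 + 9*h^3 + 5*h^2 - 81*h - 126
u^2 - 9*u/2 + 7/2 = (u - 7/2)*(u - 1)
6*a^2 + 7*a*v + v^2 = (a + v)*(6*a + v)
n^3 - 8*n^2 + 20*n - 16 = (n - 4)*(n - 2)^2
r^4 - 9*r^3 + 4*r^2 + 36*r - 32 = (r - 8)*(r - 2)*(r - 1)*(r + 2)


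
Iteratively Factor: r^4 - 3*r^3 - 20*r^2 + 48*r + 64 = (r + 4)*(r^3 - 7*r^2 + 8*r + 16) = (r - 4)*(r + 4)*(r^2 - 3*r - 4) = (r - 4)*(r + 1)*(r + 4)*(r - 4)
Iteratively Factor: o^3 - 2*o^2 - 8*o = (o - 4)*(o^2 + 2*o) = (o - 4)*(o + 2)*(o)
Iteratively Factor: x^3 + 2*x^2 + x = (x)*(x^2 + 2*x + 1) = x*(x + 1)*(x + 1)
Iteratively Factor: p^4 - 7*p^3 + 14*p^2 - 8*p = (p)*(p^3 - 7*p^2 + 14*p - 8) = p*(p - 1)*(p^2 - 6*p + 8) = p*(p - 4)*(p - 1)*(p - 2)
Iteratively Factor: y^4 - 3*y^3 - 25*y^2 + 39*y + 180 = (y - 4)*(y^3 + y^2 - 21*y - 45) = (y - 4)*(y + 3)*(y^2 - 2*y - 15) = (y - 4)*(y + 3)^2*(y - 5)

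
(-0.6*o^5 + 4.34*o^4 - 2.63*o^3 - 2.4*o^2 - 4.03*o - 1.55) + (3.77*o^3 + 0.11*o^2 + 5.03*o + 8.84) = -0.6*o^5 + 4.34*o^4 + 1.14*o^3 - 2.29*o^2 + 1.0*o + 7.29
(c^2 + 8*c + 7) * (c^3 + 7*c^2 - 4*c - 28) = c^5 + 15*c^4 + 59*c^3 - 11*c^2 - 252*c - 196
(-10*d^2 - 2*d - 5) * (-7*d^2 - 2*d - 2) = 70*d^4 + 34*d^3 + 59*d^2 + 14*d + 10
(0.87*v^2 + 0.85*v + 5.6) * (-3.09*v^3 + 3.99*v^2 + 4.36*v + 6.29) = -2.6883*v^5 + 0.844800000000001*v^4 - 10.1193*v^3 + 31.5223*v^2 + 29.7625*v + 35.224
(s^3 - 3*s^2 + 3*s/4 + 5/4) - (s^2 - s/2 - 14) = s^3 - 4*s^2 + 5*s/4 + 61/4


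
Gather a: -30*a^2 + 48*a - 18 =-30*a^2 + 48*a - 18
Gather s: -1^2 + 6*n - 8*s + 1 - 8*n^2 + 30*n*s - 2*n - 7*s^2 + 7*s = -8*n^2 + 4*n - 7*s^2 + s*(30*n - 1)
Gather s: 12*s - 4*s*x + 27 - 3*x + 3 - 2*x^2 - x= s*(12 - 4*x) - 2*x^2 - 4*x + 30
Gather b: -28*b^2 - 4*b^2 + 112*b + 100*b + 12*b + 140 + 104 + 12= -32*b^2 + 224*b + 256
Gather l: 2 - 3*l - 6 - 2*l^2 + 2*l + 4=-2*l^2 - l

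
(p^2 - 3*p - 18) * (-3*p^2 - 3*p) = -3*p^4 + 6*p^3 + 63*p^2 + 54*p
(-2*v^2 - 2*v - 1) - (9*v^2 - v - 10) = -11*v^2 - v + 9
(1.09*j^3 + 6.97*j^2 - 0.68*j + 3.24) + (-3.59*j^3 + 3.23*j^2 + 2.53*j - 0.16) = -2.5*j^3 + 10.2*j^2 + 1.85*j + 3.08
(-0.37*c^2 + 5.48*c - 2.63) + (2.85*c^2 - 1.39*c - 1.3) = 2.48*c^2 + 4.09*c - 3.93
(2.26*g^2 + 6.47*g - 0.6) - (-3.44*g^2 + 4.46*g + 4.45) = 5.7*g^2 + 2.01*g - 5.05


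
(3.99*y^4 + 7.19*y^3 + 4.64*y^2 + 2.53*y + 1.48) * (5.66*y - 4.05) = 22.5834*y^5 + 24.5359*y^4 - 2.8571*y^3 - 4.4722*y^2 - 1.8697*y - 5.994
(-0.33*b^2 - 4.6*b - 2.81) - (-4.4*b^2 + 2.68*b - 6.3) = 4.07*b^2 - 7.28*b + 3.49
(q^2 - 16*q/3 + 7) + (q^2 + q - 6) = 2*q^2 - 13*q/3 + 1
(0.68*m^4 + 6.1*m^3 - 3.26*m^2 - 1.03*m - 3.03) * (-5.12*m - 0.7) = -3.4816*m^5 - 31.708*m^4 + 12.4212*m^3 + 7.5556*m^2 + 16.2346*m + 2.121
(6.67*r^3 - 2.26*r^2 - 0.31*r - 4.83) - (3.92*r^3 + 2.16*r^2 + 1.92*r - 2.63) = 2.75*r^3 - 4.42*r^2 - 2.23*r - 2.2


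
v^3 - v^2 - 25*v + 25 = (v - 5)*(v - 1)*(v + 5)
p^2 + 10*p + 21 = (p + 3)*(p + 7)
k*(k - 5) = k^2 - 5*k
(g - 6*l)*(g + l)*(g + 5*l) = g^3 - 31*g*l^2 - 30*l^3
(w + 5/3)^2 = w^2 + 10*w/3 + 25/9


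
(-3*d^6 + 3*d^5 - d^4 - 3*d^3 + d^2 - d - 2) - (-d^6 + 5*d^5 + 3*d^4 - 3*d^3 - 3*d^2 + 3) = -2*d^6 - 2*d^5 - 4*d^4 + 4*d^2 - d - 5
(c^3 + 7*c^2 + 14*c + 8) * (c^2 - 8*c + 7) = c^5 - c^4 - 35*c^3 - 55*c^2 + 34*c + 56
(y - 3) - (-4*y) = 5*y - 3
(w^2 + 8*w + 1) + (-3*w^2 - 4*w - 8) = -2*w^2 + 4*w - 7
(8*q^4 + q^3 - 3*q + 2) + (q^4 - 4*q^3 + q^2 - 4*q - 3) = 9*q^4 - 3*q^3 + q^2 - 7*q - 1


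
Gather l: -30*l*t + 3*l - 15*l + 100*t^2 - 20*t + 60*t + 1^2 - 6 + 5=l*(-30*t - 12) + 100*t^2 + 40*t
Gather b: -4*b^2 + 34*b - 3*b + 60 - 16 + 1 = -4*b^2 + 31*b + 45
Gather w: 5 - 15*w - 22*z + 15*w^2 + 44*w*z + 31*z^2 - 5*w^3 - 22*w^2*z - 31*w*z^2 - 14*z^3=-5*w^3 + w^2*(15 - 22*z) + w*(-31*z^2 + 44*z - 15) - 14*z^3 + 31*z^2 - 22*z + 5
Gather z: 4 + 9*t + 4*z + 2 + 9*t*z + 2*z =9*t + z*(9*t + 6) + 6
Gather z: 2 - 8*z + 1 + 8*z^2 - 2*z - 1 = 8*z^2 - 10*z + 2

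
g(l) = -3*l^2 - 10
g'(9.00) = -54.00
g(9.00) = -253.00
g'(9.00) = -54.00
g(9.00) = -253.00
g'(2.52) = -15.12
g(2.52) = -29.05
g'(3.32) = -19.92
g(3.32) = -43.07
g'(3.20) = -19.20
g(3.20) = -40.72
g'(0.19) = -1.14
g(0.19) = -10.11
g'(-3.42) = 20.52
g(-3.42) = -45.09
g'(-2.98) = 17.88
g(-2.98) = -36.64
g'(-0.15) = 0.90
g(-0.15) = -10.07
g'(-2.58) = 15.48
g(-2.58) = -29.97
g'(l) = -6*l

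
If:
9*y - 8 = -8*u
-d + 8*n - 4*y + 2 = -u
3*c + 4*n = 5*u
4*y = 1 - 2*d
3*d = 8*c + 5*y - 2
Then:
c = -1395/784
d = -267/98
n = 995/3136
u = -319/392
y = 79/49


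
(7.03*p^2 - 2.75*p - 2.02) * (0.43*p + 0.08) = 3.0229*p^3 - 0.6201*p^2 - 1.0886*p - 0.1616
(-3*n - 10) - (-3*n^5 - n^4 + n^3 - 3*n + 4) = 3*n^5 + n^4 - n^3 - 14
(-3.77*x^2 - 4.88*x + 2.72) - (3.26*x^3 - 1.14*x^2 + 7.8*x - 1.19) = -3.26*x^3 - 2.63*x^2 - 12.68*x + 3.91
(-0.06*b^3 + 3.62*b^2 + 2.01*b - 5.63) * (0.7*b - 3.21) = -0.042*b^4 + 2.7266*b^3 - 10.2132*b^2 - 10.3931*b + 18.0723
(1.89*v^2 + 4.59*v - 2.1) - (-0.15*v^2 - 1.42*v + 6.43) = 2.04*v^2 + 6.01*v - 8.53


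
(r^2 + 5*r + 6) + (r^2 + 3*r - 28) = 2*r^2 + 8*r - 22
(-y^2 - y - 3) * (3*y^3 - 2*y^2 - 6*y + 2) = -3*y^5 - y^4 - y^3 + 10*y^2 + 16*y - 6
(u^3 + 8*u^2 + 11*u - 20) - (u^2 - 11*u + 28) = u^3 + 7*u^2 + 22*u - 48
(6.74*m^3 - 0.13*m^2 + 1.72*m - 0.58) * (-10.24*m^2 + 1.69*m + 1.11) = -69.0176*m^5 + 12.7218*m^4 - 10.3511*m^3 + 8.7017*m^2 + 0.929*m - 0.6438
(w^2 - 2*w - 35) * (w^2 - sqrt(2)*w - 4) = w^4 - 2*w^3 - sqrt(2)*w^3 - 39*w^2 + 2*sqrt(2)*w^2 + 8*w + 35*sqrt(2)*w + 140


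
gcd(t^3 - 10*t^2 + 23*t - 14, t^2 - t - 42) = t - 7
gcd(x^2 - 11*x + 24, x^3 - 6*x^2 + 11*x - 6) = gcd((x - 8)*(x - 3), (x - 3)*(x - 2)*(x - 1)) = x - 3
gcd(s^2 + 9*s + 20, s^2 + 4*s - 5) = s + 5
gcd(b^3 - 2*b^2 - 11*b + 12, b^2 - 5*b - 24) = b + 3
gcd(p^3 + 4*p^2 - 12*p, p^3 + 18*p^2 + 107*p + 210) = p + 6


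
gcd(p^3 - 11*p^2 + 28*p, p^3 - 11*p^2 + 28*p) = p^3 - 11*p^2 + 28*p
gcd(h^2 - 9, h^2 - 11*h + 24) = h - 3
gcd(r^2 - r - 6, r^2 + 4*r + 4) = r + 2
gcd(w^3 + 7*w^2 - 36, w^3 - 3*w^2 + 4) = w - 2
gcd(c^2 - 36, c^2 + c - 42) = c - 6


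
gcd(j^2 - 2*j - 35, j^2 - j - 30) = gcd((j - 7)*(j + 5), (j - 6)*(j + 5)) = j + 5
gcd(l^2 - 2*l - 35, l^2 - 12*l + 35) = l - 7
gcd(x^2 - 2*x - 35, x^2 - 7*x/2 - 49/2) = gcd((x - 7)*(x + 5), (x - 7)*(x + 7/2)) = x - 7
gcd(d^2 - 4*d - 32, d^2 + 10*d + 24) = d + 4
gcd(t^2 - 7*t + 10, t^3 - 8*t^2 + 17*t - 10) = t^2 - 7*t + 10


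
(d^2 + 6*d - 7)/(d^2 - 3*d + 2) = (d + 7)/(d - 2)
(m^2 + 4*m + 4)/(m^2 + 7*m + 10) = (m + 2)/(m + 5)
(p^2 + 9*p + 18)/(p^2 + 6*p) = (p + 3)/p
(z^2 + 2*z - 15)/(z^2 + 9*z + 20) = (z - 3)/(z + 4)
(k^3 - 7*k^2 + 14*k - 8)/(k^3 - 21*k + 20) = (k - 2)/(k + 5)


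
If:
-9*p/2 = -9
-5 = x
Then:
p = 2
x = -5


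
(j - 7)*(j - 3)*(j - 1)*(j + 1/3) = j^4 - 32*j^3/3 + 82*j^2/3 - 32*j/3 - 7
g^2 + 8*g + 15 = (g + 3)*(g + 5)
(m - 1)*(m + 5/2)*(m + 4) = m^3 + 11*m^2/2 + 7*m/2 - 10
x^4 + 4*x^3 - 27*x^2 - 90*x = x*(x - 5)*(x + 3)*(x + 6)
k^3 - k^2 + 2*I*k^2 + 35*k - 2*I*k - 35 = (k - 1)*(k - 5*I)*(k + 7*I)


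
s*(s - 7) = s^2 - 7*s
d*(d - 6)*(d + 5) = d^3 - d^2 - 30*d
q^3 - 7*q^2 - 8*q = q*(q - 8)*(q + 1)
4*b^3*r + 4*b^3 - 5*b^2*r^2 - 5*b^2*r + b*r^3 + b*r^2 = (-4*b + r)*(-b + r)*(b*r + b)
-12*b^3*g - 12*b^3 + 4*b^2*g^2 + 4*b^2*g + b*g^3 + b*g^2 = (-2*b + g)*(6*b + g)*(b*g + b)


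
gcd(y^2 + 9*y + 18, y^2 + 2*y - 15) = 1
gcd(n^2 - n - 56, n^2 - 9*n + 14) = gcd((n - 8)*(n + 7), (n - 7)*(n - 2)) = 1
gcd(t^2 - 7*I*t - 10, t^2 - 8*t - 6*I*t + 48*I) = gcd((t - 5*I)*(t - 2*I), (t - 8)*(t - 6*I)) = 1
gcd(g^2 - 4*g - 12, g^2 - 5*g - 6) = g - 6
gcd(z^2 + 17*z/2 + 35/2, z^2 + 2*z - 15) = z + 5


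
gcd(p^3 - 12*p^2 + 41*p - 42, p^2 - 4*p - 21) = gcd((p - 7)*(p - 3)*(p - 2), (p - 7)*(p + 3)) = p - 7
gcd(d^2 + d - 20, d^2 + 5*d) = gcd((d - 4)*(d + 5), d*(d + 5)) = d + 5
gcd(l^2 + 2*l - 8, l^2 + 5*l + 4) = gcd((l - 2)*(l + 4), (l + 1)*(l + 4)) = l + 4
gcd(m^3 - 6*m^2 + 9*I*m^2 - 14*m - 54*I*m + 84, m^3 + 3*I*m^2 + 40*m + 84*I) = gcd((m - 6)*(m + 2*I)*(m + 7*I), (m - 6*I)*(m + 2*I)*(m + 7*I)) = m^2 + 9*I*m - 14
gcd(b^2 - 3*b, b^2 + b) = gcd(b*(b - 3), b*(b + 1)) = b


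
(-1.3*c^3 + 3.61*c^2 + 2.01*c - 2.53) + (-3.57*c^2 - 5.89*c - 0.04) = -1.3*c^3 + 0.04*c^2 - 3.88*c - 2.57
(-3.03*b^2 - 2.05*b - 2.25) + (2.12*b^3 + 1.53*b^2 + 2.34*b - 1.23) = 2.12*b^3 - 1.5*b^2 + 0.29*b - 3.48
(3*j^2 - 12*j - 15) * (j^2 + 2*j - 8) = 3*j^4 - 6*j^3 - 63*j^2 + 66*j + 120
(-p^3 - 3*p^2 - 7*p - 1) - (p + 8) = -p^3 - 3*p^2 - 8*p - 9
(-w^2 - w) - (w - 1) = -w^2 - 2*w + 1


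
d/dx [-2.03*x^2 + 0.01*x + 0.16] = 0.01 - 4.06*x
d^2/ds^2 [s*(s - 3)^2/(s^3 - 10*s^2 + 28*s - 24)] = 2*(4*s^4 - 41*s^3 + 198*s^2 - 540*s + 648)/(s^7 - 26*s^6 + 276*s^5 - 1544*s^4 + 4912*s^3 - 8928*s^2 + 8640*s - 3456)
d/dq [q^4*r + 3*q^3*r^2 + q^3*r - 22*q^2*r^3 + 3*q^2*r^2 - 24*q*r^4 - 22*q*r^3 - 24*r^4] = r*(4*q^3 + 9*q^2*r + 3*q^2 - 44*q*r^2 + 6*q*r - 24*r^3 - 22*r^2)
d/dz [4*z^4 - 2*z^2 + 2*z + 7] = 16*z^3 - 4*z + 2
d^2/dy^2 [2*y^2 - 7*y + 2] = 4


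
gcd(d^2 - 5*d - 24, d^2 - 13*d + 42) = 1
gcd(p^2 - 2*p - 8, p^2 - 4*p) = p - 4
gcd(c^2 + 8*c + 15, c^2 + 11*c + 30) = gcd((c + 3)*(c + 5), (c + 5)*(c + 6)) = c + 5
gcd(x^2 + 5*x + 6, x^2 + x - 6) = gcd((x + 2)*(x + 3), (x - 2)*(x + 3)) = x + 3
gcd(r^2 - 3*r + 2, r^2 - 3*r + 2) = r^2 - 3*r + 2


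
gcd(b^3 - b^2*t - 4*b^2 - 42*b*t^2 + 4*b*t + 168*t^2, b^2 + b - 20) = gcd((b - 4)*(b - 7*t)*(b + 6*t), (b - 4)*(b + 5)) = b - 4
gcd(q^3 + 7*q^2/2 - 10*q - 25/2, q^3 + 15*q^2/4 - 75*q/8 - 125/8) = q^2 + 5*q/2 - 25/2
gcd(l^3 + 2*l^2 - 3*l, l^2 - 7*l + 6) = l - 1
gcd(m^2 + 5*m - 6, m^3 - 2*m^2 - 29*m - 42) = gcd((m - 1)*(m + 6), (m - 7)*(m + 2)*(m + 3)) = 1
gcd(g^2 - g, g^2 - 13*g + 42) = 1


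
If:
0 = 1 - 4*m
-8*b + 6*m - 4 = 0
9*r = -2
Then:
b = -5/16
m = 1/4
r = -2/9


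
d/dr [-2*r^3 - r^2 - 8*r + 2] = -6*r^2 - 2*r - 8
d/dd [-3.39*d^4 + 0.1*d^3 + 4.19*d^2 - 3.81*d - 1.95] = -13.56*d^3 + 0.3*d^2 + 8.38*d - 3.81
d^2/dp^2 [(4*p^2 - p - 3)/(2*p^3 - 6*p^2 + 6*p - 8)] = (4*p^6 - 3*p^5 - 45*p^4 + 214*p^3 - 276*p^2 + 81*p + 61)/(p^9 - 9*p^8 + 36*p^7 - 93*p^6 + 180*p^5 - 261*p^4 + 291*p^3 - 252*p^2 + 144*p - 64)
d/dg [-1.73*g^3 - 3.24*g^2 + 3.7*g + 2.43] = -5.19*g^2 - 6.48*g + 3.7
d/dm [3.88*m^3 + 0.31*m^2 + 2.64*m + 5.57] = 11.64*m^2 + 0.62*m + 2.64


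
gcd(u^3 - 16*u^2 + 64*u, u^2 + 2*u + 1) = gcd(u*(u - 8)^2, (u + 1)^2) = 1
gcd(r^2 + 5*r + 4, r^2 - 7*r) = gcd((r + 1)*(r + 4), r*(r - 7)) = 1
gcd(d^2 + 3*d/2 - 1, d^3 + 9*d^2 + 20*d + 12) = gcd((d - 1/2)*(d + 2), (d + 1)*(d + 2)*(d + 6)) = d + 2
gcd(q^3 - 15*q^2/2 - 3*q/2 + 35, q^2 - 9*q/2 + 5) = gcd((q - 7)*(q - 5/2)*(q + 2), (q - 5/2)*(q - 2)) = q - 5/2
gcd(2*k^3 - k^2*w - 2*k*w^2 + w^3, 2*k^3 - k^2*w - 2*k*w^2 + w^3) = 2*k^3 - k^2*w - 2*k*w^2 + w^3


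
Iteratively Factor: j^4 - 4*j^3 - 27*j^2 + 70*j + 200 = (j + 4)*(j^3 - 8*j^2 + 5*j + 50) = (j + 2)*(j + 4)*(j^2 - 10*j + 25) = (j - 5)*(j + 2)*(j + 4)*(j - 5)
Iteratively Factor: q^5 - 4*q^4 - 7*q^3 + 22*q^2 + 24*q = (q + 2)*(q^4 - 6*q^3 + 5*q^2 + 12*q) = (q - 4)*(q + 2)*(q^3 - 2*q^2 - 3*q) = (q - 4)*(q + 1)*(q + 2)*(q^2 - 3*q) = q*(q - 4)*(q + 1)*(q + 2)*(q - 3)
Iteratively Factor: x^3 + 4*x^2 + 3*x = (x + 3)*(x^2 + x) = (x + 1)*(x + 3)*(x)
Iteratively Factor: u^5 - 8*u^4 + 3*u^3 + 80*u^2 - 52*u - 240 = (u - 4)*(u^4 - 4*u^3 - 13*u^2 + 28*u + 60) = (u - 5)*(u - 4)*(u^3 + u^2 - 8*u - 12) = (u - 5)*(u - 4)*(u - 3)*(u^2 + 4*u + 4) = (u - 5)*(u - 4)*(u - 3)*(u + 2)*(u + 2)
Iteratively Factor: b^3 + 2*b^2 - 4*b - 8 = (b - 2)*(b^2 + 4*b + 4) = (b - 2)*(b + 2)*(b + 2)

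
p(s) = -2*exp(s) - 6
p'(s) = -2*exp(s)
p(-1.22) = -6.59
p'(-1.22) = -0.59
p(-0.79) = -6.91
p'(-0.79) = -0.91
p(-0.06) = -7.88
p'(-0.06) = -1.88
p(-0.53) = -7.18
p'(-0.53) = -1.18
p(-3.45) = -6.06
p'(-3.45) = -0.06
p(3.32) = -61.32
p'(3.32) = -55.32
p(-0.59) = -7.11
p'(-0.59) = -1.11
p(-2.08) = -6.25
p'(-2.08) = -0.25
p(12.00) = -325515.58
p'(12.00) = -325509.58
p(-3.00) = -6.10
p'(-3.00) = -0.10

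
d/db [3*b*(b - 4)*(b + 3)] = 9*b^2 - 6*b - 36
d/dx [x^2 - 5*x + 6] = 2*x - 5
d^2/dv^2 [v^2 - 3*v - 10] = 2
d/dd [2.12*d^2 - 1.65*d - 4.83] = 4.24*d - 1.65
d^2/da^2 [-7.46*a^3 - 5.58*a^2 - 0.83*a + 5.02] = -44.76*a - 11.16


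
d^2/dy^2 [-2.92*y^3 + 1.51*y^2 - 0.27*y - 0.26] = 3.02 - 17.52*y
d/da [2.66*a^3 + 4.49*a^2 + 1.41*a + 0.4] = 7.98*a^2 + 8.98*a + 1.41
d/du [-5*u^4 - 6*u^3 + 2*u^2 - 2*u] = -20*u^3 - 18*u^2 + 4*u - 2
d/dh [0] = 0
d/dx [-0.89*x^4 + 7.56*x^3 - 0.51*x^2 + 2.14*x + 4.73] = -3.56*x^3 + 22.68*x^2 - 1.02*x + 2.14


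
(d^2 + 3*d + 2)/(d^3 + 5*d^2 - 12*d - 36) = (d + 1)/(d^2 + 3*d - 18)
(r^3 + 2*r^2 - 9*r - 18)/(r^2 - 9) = r + 2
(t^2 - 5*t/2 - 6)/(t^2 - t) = (t^2 - 5*t/2 - 6)/(t*(t - 1))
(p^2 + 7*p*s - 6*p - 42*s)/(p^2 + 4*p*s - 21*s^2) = (p - 6)/(p - 3*s)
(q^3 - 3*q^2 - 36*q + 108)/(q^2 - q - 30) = (q^2 + 3*q - 18)/(q + 5)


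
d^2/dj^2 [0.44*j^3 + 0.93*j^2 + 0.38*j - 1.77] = 2.64*j + 1.86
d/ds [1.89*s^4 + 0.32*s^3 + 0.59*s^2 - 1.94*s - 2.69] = 7.56*s^3 + 0.96*s^2 + 1.18*s - 1.94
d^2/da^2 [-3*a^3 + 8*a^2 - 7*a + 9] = 16 - 18*a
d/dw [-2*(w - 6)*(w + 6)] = -4*w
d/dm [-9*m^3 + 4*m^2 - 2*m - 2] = -27*m^2 + 8*m - 2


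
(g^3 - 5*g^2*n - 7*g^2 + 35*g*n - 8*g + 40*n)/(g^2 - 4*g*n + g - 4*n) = (g^2 - 5*g*n - 8*g + 40*n)/(g - 4*n)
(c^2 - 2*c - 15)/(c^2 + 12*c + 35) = (c^2 - 2*c - 15)/(c^2 + 12*c + 35)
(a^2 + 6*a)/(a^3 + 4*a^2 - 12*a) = 1/(a - 2)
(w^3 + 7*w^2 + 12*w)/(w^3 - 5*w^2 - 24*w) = (w + 4)/(w - 8)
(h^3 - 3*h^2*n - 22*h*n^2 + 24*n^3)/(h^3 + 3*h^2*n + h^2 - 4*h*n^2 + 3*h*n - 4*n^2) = (h - 6*n)/(h + 1)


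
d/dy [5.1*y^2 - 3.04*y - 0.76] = 10.2*y - 3.04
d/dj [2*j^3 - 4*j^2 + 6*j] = 6*j^2 - 8*j + 6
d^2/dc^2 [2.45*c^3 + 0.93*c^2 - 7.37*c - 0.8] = 14.7*c + 1.86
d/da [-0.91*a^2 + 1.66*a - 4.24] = 1.66 - 1.82*a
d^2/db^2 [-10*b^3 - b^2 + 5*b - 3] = -60*b - 2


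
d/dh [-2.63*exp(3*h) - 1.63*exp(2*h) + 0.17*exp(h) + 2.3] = (-7.89*exp(2*h) - 3.26*exp(h) + 0.17)*exp(h)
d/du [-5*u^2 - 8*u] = -10*u - 8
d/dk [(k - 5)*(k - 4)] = 2*k - 9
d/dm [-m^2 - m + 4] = -2*m - 1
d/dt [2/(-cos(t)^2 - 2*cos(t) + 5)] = -4*(cos(t) + 1)*sin(t)/(cos(t)^2 + 2*cos(t) - 5)^2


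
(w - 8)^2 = w^2 - 16*w + 64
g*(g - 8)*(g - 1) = g^3 - 9*g^2 + 8*g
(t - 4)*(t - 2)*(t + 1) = t^3 - 5*t^2 + 2*t + 8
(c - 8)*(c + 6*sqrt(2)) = c^2 - 8*c + 6*sqrt(2)*c - 48*sqrt(2)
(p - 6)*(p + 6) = p^2 - 36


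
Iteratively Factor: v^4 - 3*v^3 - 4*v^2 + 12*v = (v - 2)*(v^3 - v^2 - 6*v) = (v - 2)*(v + 2)*(v^2 - 3*v) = v*(v - 2)*(v + 2)*(v - 3)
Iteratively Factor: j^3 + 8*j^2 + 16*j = (j)*(j^2 + 8*j + 16) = j*(j + 4)*(j + 4)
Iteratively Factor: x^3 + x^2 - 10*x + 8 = (x - 2)*(x^2 + 3*x - 4) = (x - 2)*(x - 1)*(x + 4)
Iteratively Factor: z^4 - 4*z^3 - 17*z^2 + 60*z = (z + 4)*(z^3 - 8*z^2 + 15*z) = z*(z + 4)*(z^2 - 8*z + 15) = z*(z - 3)*(z + 4)*(z - 5)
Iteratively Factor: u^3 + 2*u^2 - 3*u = (u)*(u^2 + 2*u - 3) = u*(u - 1)*(u + 3)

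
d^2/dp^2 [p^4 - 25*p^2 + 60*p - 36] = 12*p^2 - 50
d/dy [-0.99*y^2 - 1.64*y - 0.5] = -1.98*y - 1.64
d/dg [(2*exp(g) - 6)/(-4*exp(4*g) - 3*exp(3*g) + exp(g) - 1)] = 2*((exp(g) - 3)*(16*exp(3*g) + 9*exp(2*g) - 1) - 4*exp(4*g) - 3*exp(3*g) + exp(g) - 1)*exp(g)/(4*exp(4*g) + 3*exp(3*g) - exp(g) + 1)^2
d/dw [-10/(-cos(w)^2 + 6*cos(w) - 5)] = 20*(cos(w) - 3)*sin(w)/(cos(w)^2 - 6*cos(w) + 5)^2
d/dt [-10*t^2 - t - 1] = -20*t - 1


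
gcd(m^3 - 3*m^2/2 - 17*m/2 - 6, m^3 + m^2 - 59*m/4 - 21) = m^2 - 5*m/2 - 6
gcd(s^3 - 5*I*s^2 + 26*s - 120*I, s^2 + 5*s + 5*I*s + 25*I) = s + 5*I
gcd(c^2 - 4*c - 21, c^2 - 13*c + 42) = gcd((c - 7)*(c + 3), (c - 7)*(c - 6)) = c - 7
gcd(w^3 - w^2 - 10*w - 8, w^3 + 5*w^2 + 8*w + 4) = w^2 + 3*w + 2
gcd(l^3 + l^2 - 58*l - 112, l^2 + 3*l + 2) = l + 2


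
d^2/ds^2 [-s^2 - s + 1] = -2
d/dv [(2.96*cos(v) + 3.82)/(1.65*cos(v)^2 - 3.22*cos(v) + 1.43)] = (4.884*cos(v)^2 + 12.606*cos(v) - 16.5332)*sin(v)/(2.7225*cos(v)^4 - 10.626*cos(v)^3 + 15.0874*cos(v)^2 - 9.2092*cos(v) + 2.0449)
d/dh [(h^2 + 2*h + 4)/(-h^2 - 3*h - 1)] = (-h^2 + 6*h + 10)/(h^4 + 6*h^3 + 11*h^2 + 6*h + 1)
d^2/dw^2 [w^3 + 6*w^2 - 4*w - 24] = 6*w + 12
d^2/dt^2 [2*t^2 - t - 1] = 4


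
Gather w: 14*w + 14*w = 28*w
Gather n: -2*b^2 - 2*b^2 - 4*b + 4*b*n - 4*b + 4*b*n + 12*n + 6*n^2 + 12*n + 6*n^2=-4*b^2 - 8*b + 12*n^2 + n*(8*b + 24)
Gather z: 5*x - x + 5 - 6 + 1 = 4*x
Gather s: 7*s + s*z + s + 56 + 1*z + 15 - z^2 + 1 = s*(z + 8) - z^2 + z + 72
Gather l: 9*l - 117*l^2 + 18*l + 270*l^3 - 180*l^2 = 270*l^3 - 297*l^2 + 27*l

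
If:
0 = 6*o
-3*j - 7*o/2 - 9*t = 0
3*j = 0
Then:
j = 0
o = 0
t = 0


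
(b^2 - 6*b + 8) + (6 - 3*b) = b^2 - 9*b + 14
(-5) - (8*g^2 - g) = -8*g^2 + g - 5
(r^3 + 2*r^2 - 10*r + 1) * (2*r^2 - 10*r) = 2*r^5 - 6*r^4 - 40*r^3 + 102*r^2 - 10*r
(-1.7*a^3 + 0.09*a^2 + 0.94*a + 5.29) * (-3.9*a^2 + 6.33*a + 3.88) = 6.63*a^5 - 11.112*a^4 - 9.6923*a^3 - 14.3316*a^2 + 37.1329*a + 20.5252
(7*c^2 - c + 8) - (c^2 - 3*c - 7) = 6*c^2 + 2*c + 15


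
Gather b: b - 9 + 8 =b - 1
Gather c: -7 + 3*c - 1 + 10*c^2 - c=10*c^2 + 2*c - 8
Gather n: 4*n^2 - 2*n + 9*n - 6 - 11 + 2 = 4*n^2 + 7*n - 15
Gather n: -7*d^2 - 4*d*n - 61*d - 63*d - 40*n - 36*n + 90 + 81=-7*d^2 - 124*d + n*(-4*d - 76) + 171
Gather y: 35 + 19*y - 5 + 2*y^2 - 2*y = 2*y^2 + 17*y + 30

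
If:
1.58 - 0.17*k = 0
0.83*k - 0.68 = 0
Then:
No Solution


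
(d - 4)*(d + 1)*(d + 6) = d^3 + 3*d^2 - 22*d - 24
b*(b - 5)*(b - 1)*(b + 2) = b^4 - 4*b^3 - 7*b^2 + 10*b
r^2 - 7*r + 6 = (r - 6)*(r - 1)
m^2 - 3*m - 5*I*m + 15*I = (m - 3)*(m - 5*I)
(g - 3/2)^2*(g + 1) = g^3 - 2*g^2 - 3*g/4 + 9/4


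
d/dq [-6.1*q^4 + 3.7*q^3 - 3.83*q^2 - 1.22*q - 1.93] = -24.4*q^3 + 11.1*q^2 - 7.66*q - 1.22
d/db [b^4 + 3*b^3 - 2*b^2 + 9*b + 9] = 4*b^3 + 9*b^2 - 4*b + 9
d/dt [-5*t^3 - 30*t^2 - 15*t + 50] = -15*t^2 - 60*t - 15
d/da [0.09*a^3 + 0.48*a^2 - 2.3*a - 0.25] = 0.27*a^2 + 0.96*a - 2.3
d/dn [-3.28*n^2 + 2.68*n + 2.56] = 2.68 - 6.56*n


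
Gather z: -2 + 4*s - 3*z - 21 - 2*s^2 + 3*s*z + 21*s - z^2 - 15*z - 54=-2*s^2 + 25*s - z^2 + z*(3*s - 18) - 77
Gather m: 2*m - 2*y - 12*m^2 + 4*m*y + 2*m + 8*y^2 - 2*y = -12*m^2 + m*(4*y + 4) + 8*y^2 - 4*y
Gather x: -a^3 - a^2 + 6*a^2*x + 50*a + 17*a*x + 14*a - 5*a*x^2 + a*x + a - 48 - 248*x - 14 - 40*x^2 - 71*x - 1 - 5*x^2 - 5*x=-a^3 - a^2 + 65*a + x^2*(-5*a - 45) + x*(6*a^2 + 18*a - 324) - 63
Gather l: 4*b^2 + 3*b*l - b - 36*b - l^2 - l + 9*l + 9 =4*b^2 - 37*b - l^2 + l*(3*b + 8) + 9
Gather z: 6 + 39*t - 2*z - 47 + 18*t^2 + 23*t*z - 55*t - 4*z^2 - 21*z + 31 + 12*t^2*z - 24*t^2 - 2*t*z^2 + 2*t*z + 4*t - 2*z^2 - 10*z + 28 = -6*t^2 - 12*t + z^2*(-2*t - 6) + z*(12*t^2 + 25*t - 33) + 18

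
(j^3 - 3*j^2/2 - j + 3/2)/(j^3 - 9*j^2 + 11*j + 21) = (2*j^2 - 5*j + 3)/(2*(j^2 - 10*j + 21))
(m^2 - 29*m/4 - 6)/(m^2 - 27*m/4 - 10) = (4*m + 3)/(4*m + 5)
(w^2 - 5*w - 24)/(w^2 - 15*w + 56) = (w + 3)/(w - 7)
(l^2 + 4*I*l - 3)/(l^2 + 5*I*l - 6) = (l + I)/(l + 2*I)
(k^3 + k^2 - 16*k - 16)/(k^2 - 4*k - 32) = (k^2 - 3*k - 4)/(k - 8)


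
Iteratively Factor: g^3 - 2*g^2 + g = (g - 1)*(g^2 - g) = (g - 1)^2*(g)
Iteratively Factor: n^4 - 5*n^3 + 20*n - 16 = (n - 4)*(n^3 - n^2 - 4*n + 4) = (n - 4)*(n + 2)*(n^2 - 3*n + 2) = (n - 4)*(n - 1)*(n + 2)*(n - 2)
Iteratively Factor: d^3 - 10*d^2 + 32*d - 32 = (d - 2)*(d^2 - 8*d + 16) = (d - 4)*(d - 2)*(d - 4)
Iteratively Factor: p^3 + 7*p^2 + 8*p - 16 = (p - 1)*(p^2 + 8*p + 16) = (p - 1)*(p + 4)*(p + 4)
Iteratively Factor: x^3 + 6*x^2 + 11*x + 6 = (x + 3)*(x^2 + 3*x + 2) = (x + 2)*(x + 3)*(x + 1)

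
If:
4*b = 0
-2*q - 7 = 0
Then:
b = 0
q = -7/2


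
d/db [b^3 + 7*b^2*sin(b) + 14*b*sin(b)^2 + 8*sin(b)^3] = 7*b^2*cos(b) + 3*b^2 + 14*b*sin(b) + 14*b*sin(2*b) + 24*sin(b)^2*cos(b) + 14*sin(b)^2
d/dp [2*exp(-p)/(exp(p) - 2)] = 4*(1 - exp(p))*exp(-p)/(exp(2*p) - 4*exp(p) + 4)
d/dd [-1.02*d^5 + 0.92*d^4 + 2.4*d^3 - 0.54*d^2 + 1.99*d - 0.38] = -5.1*d^4 + 3.68*d^3 + 7.2*d^2 - 1.08*d + 1.99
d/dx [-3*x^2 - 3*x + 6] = -6*x - 3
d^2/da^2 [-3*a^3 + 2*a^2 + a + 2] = 4 - 18*a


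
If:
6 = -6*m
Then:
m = -1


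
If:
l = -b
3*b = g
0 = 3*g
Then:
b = 0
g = 0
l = 0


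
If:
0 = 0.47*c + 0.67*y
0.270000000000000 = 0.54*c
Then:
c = 0.50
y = -0.35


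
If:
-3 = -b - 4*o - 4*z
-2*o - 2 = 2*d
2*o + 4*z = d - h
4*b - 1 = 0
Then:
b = 1/4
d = z - 27/16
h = -z - 49/16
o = 11/16 - z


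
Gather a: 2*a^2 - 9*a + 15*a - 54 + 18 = 2*a^2 + 6*a - 36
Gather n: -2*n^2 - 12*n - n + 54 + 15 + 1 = -2*n^2 - 13*n + 70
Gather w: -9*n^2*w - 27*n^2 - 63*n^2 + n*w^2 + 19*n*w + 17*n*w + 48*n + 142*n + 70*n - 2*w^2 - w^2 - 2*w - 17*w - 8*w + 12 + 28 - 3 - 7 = -90*n^2 + 260*n + w^2*(n - 3) + w*(-9*n^2 + 36*n - 27) + 30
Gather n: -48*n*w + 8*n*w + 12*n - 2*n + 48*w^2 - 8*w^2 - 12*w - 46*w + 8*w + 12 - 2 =n*(10 - 40*w) + 40*w^2 - 50*w + 10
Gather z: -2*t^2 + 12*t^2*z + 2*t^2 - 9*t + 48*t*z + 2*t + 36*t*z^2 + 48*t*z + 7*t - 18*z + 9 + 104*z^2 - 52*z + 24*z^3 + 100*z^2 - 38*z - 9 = 24*z^3 + z^2*(36*t + 204) + z*(12*t^2 + 96*t - 108)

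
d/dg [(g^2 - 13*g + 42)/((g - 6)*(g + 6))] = 13/(g^2 + 12*g + 36)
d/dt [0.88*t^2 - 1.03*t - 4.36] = 1.76*t - 1.03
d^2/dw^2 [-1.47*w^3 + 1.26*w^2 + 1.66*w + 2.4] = 2.52 - 8.82*w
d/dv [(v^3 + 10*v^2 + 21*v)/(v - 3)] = (2*v^3 + v^2 - 60*v - 63)/(v^2 - 6*v + 9)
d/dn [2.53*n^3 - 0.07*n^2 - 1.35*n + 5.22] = 7.59*n^2 - 0.14*n - 1.35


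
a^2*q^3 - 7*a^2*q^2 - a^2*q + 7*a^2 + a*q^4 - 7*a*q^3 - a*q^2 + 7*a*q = (a + q)*(q - 7)*(q - 1)*(a*q + a)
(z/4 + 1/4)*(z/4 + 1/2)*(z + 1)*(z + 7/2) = z^4/16 + 15*z^3/32 + 19*z^2/16 + 39*z/32 + 7/16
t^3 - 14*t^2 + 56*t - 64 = (t - 8)*(t - 4)*(t - 2)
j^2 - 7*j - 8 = (j - 8)*(j + 1)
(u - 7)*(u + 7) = u^2 - 49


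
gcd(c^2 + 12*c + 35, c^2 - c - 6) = 1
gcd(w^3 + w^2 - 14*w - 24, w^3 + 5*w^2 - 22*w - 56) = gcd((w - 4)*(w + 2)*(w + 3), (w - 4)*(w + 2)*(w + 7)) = w^2 - 2*w - 8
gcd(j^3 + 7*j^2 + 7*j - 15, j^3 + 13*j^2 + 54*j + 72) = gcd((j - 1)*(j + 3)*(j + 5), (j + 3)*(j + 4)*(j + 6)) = j + 3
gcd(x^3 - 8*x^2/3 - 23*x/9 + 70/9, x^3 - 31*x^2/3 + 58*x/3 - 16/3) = x - 2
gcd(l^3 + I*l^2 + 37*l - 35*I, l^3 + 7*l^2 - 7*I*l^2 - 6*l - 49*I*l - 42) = l - I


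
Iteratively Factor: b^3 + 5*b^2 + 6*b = (b + 3)*(b^2 + 2*b) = b*(b + 3)*(b + 2)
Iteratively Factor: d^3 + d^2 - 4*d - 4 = (d + 2)*(d^2 - d - 2) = (d + 1)*(d + 2)*(d - 2)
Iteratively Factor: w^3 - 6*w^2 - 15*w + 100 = (w - 5)*(w^2 - w - 20) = (w - 5)^2*(w + 4)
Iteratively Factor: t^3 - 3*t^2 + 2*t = (t)*(t^2 - 3*t + 2) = t*(t - 1)*(t - 2)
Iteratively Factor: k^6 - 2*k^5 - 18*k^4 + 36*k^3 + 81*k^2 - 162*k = (k - 2)*(k^5 - 18*k^3 + 81*k) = (k - 3)*(k - 2)*(k^4 + 3*k^3 - 9*k^2 - 27*k) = (k - 3)^2*(k - 2)*(k^3 + 6*k^2 + 9*k) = (k - 3)^2*(k - 2)*(k + 3)*(k^2 + 3*k) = (k - 3)^2*(k - 2)*(k + 3)^2*(k)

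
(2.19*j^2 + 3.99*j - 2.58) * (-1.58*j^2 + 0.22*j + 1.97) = -3.4602*j^4 - 5.8224*j^3 + 9.2685*j^2 + 7.2927*j - 5.0826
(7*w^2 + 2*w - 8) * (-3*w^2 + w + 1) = -21*w^4 + w^3 + 33*w^2 - 6*w - 8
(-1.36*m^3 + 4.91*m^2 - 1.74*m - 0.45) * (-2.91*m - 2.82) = 3.9576*m^4 - 10.4529*m^3 - 8.7828*m^2 + 6.2163*m + 1.269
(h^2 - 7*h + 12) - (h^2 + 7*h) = 12 - 14*h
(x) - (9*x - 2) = 2 - 8*x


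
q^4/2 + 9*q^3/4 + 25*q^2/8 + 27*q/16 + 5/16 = (q/2 + 1/4)*(q + 1/2)*(q + 1)*(q + 5/2)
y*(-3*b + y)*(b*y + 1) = -3*b^2*y^2 + b*y^3 - 3*b*y + y^2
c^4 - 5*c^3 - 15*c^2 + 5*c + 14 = (c - 7)*(c - 1)*(c + 1)*(c + 2)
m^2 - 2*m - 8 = (m - 4)*(m + 2)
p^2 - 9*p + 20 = (p - 5)*(p - 4)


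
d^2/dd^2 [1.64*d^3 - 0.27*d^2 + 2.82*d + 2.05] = 9.84*d - 0.54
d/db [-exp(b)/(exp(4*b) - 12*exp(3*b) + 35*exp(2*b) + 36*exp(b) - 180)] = (3*exp(4*b) - 24*exp(3*b) + 35*exp(2*b) + 180)*exp(b)/(exp(8*b) - 24*exp(7*b) + 214*exp(6*b) - 768*exp(5*b) + exp(4*b) + 6840*exp(3*b) - 11304*exp(2*b) - 12960*exp(b) + 32400)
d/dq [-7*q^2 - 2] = -14*q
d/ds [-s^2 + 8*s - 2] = 8 - 2*s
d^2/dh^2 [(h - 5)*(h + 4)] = 2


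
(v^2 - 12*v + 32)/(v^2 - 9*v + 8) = (v - 4)/(v - 1)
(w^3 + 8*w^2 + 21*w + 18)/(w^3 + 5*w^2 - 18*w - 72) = (w^2 + 5*w + 6)/(w^2 + 2*w - 24)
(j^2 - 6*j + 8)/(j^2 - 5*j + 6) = (j - 4)/(j - 3)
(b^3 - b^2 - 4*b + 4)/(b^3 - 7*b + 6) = (b + 2)/(b + 3)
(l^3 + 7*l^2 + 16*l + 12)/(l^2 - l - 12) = (l^2 + 4*l + 4)/(l - 4)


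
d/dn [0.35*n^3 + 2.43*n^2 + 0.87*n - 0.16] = 1.05*n^2 + 4.86*n + 0.87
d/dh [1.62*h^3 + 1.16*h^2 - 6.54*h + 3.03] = 4.86*h^2 + 2.32*h - 6.54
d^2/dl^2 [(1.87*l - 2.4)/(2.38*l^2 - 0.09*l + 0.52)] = ((11.7606 - 26.7036*l)*(2.38*l^2 - 0.09*l + 0.52) + (1.87*l - 2.4)*(4.76*l - 0.09)*(9.52*l - 0.18))/(2.38*l^2 - 0.09*l + 0.52)^3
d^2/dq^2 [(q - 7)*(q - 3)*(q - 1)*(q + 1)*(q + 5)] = 20*q^3 - 60*q^2 - 180*q + 220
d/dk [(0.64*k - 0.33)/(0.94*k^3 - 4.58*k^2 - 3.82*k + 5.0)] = (-1.2032*k^3 + 3.8618*k^2 - 3.0228*k + 1.9394)/(0.8836*k^6 - 8.6104*k^5 + 13.7948*k^4 + 44.3912*k^3 - 31.2076*k^2 - 38.2*k + 25.0)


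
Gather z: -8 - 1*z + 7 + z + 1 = 0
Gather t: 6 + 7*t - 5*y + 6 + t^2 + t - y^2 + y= t^2 + 8*t - y^2 - 4*y + 12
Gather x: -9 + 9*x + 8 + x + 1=10*x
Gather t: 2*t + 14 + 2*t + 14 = 4*t + 28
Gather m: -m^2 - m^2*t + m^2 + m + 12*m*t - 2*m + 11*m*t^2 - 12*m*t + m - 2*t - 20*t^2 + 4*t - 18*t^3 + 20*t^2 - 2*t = -m^2*t + 11*m*t^2 - 18*t^3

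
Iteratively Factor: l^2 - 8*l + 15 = (l - 3)*(l - 5)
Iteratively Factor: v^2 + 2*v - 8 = (v - 2)*(v + 4)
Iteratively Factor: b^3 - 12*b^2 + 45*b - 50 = (b - 2)*(b^2 - 10*b + 25) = (b - 5)*(b - 2)*(b - 5)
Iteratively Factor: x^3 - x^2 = (x)*(x^2 - x) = x^2*(x - 1)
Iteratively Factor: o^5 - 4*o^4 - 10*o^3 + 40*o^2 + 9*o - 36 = (o + 1)*(o^4 - 5*o^3 - 5*o^2 + 45*o - 36) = (o + 1)*(o + 3)*(o^3 - 8*o^2 + 19*o - 12) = (o - 4)*(o + 1)*(o + 3)*(o^2 - 4*o + 3) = (o - 4)*(o - 3)*(o + 1)*(o + 3)*(o - 1)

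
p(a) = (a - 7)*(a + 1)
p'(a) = 2*a - 6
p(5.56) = -9.45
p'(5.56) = 5.12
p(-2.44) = 13.59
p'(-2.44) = -10.88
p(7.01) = 0.08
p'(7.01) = 8.02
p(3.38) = -15.86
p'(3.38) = 0.76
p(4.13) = -14.72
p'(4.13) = 2.26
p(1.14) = -12.54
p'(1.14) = -3.72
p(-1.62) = 5.34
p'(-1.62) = -9.24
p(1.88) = -14.75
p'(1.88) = -2.24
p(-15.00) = 308.00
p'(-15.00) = -36.00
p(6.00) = -7.00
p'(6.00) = 6.00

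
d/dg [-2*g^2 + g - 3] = 1 - 4*g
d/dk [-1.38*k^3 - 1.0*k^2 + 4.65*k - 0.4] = -4.14*k^2 - 2.0*k + 4.65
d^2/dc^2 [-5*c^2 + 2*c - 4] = -10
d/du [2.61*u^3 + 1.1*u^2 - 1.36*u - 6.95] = 7.83*u^2 + 2.2*u - 1.36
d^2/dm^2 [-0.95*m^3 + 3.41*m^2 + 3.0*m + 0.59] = 6.82 - 5.7*m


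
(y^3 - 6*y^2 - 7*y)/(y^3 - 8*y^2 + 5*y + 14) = y/(y - 2)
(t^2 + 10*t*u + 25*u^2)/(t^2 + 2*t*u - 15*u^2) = (t + 5*u)/(t - 3*u)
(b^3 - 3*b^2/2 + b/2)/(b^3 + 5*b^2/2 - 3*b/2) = (b - 1)/(b + 3)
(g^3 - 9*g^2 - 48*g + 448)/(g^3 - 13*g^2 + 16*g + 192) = (g + 7)/(g + 3)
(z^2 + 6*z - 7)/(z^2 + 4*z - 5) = (z + 7)/(z + 5)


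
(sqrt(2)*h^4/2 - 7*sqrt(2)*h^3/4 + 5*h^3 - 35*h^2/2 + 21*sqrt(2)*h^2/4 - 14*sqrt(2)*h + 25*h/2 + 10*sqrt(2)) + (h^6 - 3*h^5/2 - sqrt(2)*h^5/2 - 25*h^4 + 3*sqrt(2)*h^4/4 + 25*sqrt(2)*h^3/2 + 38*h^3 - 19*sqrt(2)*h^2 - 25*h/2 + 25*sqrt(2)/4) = h^6 - 3*h^5/2 - sqrt(2)*h^5/2 - 25*h^4 + 5*sqrt(2)*h^4/4 + 43*sqrt(2)*h^3/4 + 43*h^3 - 55*sqrt(2)*h^2/4 - 35*h^2/2 - 14*sqrt(2)*h + 65*sqrt(2)/4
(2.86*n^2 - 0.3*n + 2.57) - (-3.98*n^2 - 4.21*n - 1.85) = 6.84*n^2 + 3.91*n + 4.42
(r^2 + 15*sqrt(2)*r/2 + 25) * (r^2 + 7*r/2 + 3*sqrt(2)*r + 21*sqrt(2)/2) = r^4 + 7*r^3/2 + 21*sqrt(2)*r^3/2 + 147*sqrt(2)*r^2/4 + 70*r^2 + 75*sqrt(2)*r + 245*r + 525*sqrt(2)/2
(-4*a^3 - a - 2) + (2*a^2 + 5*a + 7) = -4*a^3 + 2*a^2 + 4*a + 5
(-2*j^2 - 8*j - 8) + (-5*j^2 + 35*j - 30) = -7*j^2 + 27*j - 38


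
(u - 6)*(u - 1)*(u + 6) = u^3 - u^2 - 36*u + 36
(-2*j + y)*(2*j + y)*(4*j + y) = -16*j^3 - 4*j^2*y + 4*j*y^2 + y^3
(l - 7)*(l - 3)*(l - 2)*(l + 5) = l^4 - 7*l^3 - 19*l^2 + 163*l - 210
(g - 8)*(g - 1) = g^2 - 9*g + 8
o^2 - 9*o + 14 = (o - 7)*(o - 2)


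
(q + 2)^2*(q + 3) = q^3 + 7*q^2 + 16*q + 12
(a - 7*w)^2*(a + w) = a^3 - 13*a^2*w + 35*a*w^2 + 49*w^3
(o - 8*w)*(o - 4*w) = o^2 - 12*o*w + 32*w^2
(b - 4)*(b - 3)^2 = b^3 - 10*b^2 + 33*b - 36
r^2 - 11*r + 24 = (r - 8)*(r - 3)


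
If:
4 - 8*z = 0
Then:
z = 1/2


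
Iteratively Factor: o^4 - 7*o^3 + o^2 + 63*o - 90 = (o - 5)*(o^3 - 2*o^2 - 9*o + 18) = (o - 5)*(o + 3)*(o^2 - 5*o + 6) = (o - 5)*(o - 2)*(o + 3)*(o - 3)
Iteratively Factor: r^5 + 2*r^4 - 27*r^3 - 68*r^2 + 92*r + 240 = (r - 2)*(r^4 + 4*r^3 - 19*r^2 - 106*r - 120) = (r - 2)*(r + 2)*(r^3 + 2*r^2 - 23*r - 60) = (r - 2)*(r + 2)*(r + 4)*(r^2 - 2*r - 15) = (r - 5)*(r - 2)*(r + 2)*(r + 4)*(r + 3)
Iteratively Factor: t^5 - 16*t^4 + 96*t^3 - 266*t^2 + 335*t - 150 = (t - 5)*(t^4 - 11*t^3 + 41*t^2 - 61*t + 30) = (t - 5)*(t - 1)*(t^3 - 10*t^2 + 31*t - 30) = (t - 5)^2*(t - 1)*(t^2 - 5*t + 6) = (t - 5)^2*(t - 3)*(t - 1)*(t - 2)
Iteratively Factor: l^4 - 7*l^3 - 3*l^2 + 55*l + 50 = (l - 5)*(l^3 - 2*l^2 - 13*l - 10) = (l - 5)*(l + 2)*(l^2 - 4*l - 5) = (l - 5)*(l + 1)*(l + 2)*(l - 5)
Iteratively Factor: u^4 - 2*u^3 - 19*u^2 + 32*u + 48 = (u - 3)*(u^3 + u^2 - 16*u - 16) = (u - 3)*(u + 4)*(u^2 - 3*u - 4) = (u - 4)*(u - 3)*(u + 4)*(u + 1)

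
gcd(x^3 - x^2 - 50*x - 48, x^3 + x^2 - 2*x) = 1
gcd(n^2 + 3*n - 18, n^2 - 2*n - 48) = n + 6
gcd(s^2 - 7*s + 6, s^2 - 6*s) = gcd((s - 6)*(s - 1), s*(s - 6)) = s - 6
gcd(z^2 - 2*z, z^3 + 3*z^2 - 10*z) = z^2 - 2*z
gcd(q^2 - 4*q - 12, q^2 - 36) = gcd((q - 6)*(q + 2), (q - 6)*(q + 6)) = q - 6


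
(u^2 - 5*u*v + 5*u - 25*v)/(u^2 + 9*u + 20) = (u - 5*v)/(u + 4)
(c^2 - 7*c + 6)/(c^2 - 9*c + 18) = (c - 1)/(c - 3)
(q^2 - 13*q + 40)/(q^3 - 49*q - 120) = (q - 5)/(q^2 + 8*q + 15)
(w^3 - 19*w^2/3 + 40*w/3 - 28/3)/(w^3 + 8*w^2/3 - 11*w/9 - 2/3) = 3*(3*w^3 - 19*w^2 + 40*w - 28)/(9*w^3 + 24*w^2 - 11*w - 6)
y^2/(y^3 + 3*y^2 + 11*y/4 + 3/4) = 4*y^2/(4*y^3 + 12*y^2 + 11*y + 3)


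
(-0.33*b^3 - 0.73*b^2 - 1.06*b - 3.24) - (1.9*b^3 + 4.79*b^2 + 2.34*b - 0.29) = -2.23*b^3 - 5.52*b^2 - 3.4*b - 2.95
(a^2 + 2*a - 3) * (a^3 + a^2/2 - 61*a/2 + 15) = a^5 + 5*a^4/2 - 65*a^3/2 - 95*a^2/2 + 243*a/2 - 45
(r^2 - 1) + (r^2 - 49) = 2*r^2 - 50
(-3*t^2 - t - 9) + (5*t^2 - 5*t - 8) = 2*t^2 - 6*t - 17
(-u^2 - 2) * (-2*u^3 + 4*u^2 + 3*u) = 2*u^5 - 4*u^4 + u^3 - 8*u^2 - 6*u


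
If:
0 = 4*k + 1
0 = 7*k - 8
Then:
No Solution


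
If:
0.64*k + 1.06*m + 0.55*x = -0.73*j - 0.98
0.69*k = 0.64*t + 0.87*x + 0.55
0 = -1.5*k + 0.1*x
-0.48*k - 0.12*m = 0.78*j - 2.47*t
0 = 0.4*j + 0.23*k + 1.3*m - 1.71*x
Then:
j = -8.33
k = 0.08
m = 4.14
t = -2.41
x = 1.21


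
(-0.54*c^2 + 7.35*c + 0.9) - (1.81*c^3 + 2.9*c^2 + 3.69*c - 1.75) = -1.81*c^3 - 3.44*c^2 + 3.66*c + 2.65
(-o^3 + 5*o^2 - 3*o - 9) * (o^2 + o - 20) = -o^5 + 4*o^4 + 22*o^3 - 112*o^2 + 51*o + 180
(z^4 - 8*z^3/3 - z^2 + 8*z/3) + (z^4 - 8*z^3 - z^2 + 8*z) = 2*z^4 - 32*z^3/3 - 2*z^2 + 32*z/3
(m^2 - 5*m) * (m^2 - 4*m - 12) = m^4 - 9*m^3 + 8*m^2 + 60*m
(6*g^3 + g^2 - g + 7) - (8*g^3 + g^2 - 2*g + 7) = -2*g^3 + g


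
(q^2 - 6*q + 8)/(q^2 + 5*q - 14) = (q - 4)/(q + 7)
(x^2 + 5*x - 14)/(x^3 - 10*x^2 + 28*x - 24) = (x + 7)/(x^2 - 8*x + 12)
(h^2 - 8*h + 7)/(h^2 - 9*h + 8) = (h - 7)/(h - 8)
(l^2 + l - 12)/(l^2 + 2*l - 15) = (l + 4)/(l + 5)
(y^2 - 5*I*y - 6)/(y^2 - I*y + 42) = (y^2 - 5*I*y - 6)/(y^2 - I*y + 42)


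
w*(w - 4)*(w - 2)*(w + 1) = w^4 - 5*w^3 + 2*w^2 + 8*w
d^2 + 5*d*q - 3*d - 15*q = (d - 3)*(d + 5*q)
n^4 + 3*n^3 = n^3*(n + 3)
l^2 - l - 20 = (l - 5)*(l + 4)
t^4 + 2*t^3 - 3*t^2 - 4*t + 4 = (t - 1)^2*(t + 2)^2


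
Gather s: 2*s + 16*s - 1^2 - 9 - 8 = 18*s - 18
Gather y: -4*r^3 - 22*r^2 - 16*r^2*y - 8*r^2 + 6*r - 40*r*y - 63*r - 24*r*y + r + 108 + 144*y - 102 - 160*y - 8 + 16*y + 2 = -4*r^3 - 30*r^2 - 56*r + y*(-16*r^2 - 64*r)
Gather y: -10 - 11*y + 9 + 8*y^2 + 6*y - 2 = 8*y^2 - 5*y - 3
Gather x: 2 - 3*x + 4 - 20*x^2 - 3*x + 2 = -20*x^2 - 6*x + 8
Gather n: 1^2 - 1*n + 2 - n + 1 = 4 - 2*n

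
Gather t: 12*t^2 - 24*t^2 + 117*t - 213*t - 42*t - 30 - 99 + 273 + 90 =-12*t^2 - 138*t + 234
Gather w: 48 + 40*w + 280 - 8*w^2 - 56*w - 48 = -8*w^2 - 16*w + 280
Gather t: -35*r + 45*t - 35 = -35*r + 45*t - 35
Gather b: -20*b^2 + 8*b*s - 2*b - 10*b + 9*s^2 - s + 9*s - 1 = -20*b^2 + b*(8*s - 12) + 9*s^2 + 8*s - 1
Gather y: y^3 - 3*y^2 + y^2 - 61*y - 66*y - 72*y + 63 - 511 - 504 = y^3 - 2*y^2 - 199*y - 952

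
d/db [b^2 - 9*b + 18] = 2*b - 9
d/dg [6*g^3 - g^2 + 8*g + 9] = 18*g^2 - 2*g + 8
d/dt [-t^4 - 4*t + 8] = -4*t^3 - 4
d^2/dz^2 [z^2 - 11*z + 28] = 2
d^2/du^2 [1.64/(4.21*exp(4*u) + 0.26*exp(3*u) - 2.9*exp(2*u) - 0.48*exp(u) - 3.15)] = ((-110.4704*exp(3*u) - 3.8376*exp(2*u) + 19.024*exp(u) + 0.7872)*(-4.21*exp(4*u) - 0.26*exp(3*u) + 2.9*exp(2*u) + 0.48*exp(u) + 3.15) - 1.64*(16.84*exp(3*u) + 0.78*exp(2*u) - 5.8*exp(u) - 0.48)*(33.68*exp(3*u) + 1.56*exp(2*u) - 11.6*exp(u) - 0.96)*exp(u))*exp(u)/(-4.21*exp(4*u) - 0.26*exp(3*u) + 2.9*exp(2*u) + 0.48*exp(u) + 3.15)^3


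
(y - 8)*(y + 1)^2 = y^3 - 6*y^2 - 15*y - 8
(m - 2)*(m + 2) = m^2 - 4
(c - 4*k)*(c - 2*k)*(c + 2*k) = c^3 - 4*c^2*k - 4*c*k^2 + 16*k^3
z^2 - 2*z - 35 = (z - 7)*(z + 5)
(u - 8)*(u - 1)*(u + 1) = u^3 - 8*u^2 - u + 8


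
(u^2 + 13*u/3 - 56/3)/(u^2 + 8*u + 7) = (u - 8/3)/(u + 1)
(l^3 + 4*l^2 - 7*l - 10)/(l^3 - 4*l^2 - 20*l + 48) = (l^2 + 6*l + 5)/(l^2 - 2*l - 24)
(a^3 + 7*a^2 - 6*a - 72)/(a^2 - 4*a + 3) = (a^2 + 10*a + 24)/(a - 1)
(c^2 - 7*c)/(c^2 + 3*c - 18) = c*(c - 7)/(c^2 + 3*c - 18)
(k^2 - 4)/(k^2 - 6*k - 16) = (k - 2)/(k - 8)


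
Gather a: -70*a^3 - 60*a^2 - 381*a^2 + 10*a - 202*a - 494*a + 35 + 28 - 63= -70*a^3 - 441*a^2 - 686*a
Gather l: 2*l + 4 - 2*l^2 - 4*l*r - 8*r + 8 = -2*l^2 + l*(2 - 4*r) - 8*r + 12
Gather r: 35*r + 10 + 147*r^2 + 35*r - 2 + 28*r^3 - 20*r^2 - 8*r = 28*r^3 + 127*r^2 + 62*r + 8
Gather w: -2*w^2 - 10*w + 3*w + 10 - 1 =-2*w^2 - 7*w + 9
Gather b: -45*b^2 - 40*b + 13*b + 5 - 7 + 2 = -45*b^2 - 27*b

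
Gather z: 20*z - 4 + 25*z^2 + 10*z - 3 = 25*z^2 + 30*z - 7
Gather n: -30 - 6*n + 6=-6*n - 24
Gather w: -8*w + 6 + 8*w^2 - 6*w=8*w^2 - 14*w + 6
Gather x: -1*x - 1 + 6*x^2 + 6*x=6*x^2 + 5*x - 1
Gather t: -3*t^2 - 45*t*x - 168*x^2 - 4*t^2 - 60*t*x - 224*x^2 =-7*t^2 - 105*t*x - 392*x^2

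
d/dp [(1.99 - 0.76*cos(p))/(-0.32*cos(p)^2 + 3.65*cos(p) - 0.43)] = (0.2432*cos(p)^2 - 1.2736*cos(p) + 6.9367)*sin(p)/(0.1024*cos(p)^4 - 2.336*cos(p)^3 + 13.5977*cos(p)^2 - 3.139*cos(p) + 0.1849)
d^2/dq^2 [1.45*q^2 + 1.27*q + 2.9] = 2.90000000000000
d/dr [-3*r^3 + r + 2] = 1 - 9*r^2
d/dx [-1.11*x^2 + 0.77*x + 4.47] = 0.77 - 2.22*x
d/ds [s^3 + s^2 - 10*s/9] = 3*s^2 + 2*s - 10/9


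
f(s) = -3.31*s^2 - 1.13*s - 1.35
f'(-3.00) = 18.73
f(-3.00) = -27.75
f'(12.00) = -80.57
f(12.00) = -491.55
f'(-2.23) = 13.63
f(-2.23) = -15.29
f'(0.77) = -6.23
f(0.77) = -4.18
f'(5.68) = -38.73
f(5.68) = -114.56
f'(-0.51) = 2.25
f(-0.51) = -1.63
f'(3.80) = -26.29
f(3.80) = -53.44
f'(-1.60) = 9.46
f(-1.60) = -8.02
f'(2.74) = -19.27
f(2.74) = -29.30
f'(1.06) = -8.15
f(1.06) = -6.27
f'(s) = -6.62*s - 1.13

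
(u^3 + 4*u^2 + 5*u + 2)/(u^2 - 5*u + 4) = (u^3 + 4*u^2 + 5*u + 2)/(u^2 - 5*u + 4)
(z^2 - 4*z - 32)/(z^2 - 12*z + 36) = (z^2 - 4*z - 32)/(z^2 - 12*z + 36)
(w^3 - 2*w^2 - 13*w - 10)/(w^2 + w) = w - 3 - 10/w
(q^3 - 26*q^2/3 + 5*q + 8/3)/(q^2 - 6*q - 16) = (3*q^2 - 2*q - 1)/(3*(q + 2))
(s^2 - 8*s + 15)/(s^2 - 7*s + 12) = (s - 5)/(s - 4)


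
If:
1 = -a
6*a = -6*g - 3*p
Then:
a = -1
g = 1 - p/2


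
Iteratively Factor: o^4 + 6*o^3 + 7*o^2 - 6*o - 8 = (o - 1)*(o^3 + 7*o^2 + 14*o + 8) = (o - 1)*(o + 2)*(o^2 + 5*o + 4) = (o - 1)*(o + 2)*(o + 4)*(o + 1)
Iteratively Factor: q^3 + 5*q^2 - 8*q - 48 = (q + 4)*(q^2 + q - 12) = (q + 4)^2*(q - 3)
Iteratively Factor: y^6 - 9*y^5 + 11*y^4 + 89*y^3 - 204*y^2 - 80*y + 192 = (y - 4)*(y^5 - 5*y^4 - 9*y^3 + 53*y^2 + 8*y - 48) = (y - 4)*(y + 1)*(y^4 - 6*y^3 - 3*y^2 + 56*y - 48) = (y - 4)*(y - 1)*(y + 1)*(y^3 - 5*y^2 - 8*y + 48) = (y - 4)^2*(y - 1)*(y + 1)*(y^2 - y - 12) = (y - 4)^2*(y - 1)*(y + 1)*(y + 3)*(y - 4)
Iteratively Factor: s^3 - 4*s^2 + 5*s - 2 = (s - 2)*(s^2 - 2*s + 1) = (s - 2)*(s - 1)*(s - 1)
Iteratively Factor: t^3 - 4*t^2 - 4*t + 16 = (t + 2)*(t^2 - 6*t + 8) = (t - 2)*(t + 2)*(t - 4)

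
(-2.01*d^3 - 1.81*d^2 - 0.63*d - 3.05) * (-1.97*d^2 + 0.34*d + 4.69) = 3.9597*d^5 + 2.8823*d^4 - 8.8012*d^3 - 2.6946*d^2 - 3.9917*d - 14.3045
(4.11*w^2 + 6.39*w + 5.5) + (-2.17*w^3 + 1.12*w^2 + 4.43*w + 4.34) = -2.17*w^3 + 5.23*w^2 + 10.82*w + 9.84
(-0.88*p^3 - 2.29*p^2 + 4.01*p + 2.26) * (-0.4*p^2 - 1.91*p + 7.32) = 0.352*p^5 + 2.5968*p^4 - 3.6717*p^3 - 25.3259*p^2 + 25.0366*p + 16.5432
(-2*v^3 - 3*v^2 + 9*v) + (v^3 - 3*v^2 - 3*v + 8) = -v^3 - 6*v^2 + 6*v + 8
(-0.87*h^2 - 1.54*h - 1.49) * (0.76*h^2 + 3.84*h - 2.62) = -0.6612*h^4 - 4.5112*h^3 - 4.7666*h^2 - 1.6868*h + 3.9038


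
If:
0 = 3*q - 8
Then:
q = 8/3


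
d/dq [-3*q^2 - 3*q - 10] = -6*q - 3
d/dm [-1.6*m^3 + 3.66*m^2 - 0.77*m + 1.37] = -4.8*m^2 + 7.32*m - 0.77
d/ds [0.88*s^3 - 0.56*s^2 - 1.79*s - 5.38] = 2.64*s^2 - 1.12*s - 1.79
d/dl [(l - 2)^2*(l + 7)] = 3*(l - 2)*(l + 4)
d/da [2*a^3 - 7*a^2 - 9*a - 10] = 6*a^2 - 14*a - 9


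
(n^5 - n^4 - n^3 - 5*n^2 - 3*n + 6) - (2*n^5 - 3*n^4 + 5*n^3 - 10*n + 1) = -n^5 + 2*n^4 - 6*n^3 - 5*n^2 + 7*n + 5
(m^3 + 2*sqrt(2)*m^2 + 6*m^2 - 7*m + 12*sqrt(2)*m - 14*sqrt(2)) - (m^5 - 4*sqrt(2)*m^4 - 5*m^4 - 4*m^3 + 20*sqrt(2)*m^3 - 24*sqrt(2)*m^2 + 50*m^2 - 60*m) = -m^5 + 5*m^4 + 4*sqrt(2)*m^4 - 20*sqrt(2)*m^3 + 5*m^3 - 44*m^2 + 26*sqrt(2)*m^2 + 12*sqrt(2)*m + 53*m - 14*sqrt(2)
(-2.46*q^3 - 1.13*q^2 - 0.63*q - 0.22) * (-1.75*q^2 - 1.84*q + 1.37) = 4.305*q^5 + 6.5039*q^4 - 0.1885*q^3 - 0.00390000000000001*q^2 - 0.4583*q - 0.3014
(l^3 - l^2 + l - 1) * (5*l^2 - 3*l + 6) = 5*l^5 - 8*l^4 + 14*l^3 - 14*l^2 + 9*l - 6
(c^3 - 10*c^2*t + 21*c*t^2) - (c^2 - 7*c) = c^3 - 10*c^2*t - c^2 + 21*c*t^2 + 7*c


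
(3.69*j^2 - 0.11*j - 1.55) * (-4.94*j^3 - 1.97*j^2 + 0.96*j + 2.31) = -18.2286*j^5 - 6.7259*j^4 + 11.4161*j^3 + 11.4718*j^2 - 1.7421*j - 3.5805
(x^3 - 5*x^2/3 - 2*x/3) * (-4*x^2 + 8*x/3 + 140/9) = -4*x^5 + 28*x^4/3 + 124*x^3/9 - 748*x^2/27 - 280*x/27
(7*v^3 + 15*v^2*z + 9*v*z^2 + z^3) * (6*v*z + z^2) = 42*v^4*z + 97*v^3*z^2 + 69*v^2*z^3 + 15*v*z^4 + z^5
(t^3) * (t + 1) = t^4 + t^3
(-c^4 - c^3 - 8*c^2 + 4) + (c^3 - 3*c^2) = -c^4 - 11*c^2 + 4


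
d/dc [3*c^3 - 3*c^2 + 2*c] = 9*c^2 - 6*c + 2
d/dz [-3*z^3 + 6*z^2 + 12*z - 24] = -9*z^2 + 12*z + 12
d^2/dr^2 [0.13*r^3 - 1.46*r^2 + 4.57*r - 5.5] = 0.78*r - 2.92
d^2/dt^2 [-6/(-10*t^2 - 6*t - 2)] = 6*(-25*t^2 - 15*t + (10*t + 3)^2 - 5)/(5*t^2 + 3*t + 1)^3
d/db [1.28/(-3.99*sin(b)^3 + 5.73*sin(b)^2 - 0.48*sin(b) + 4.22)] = (15.3216*sin(b)^2 - 14.6688*sin(b) + 0.6144)*cos(b)/(3.99*sin(b)^3 - 5.73*sin(b)^2 + 0.48*sin(b) - 4.22)^2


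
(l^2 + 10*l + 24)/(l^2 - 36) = (l + 4)/(l - 6)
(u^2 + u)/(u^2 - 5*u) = (u + 1)/(u - 5)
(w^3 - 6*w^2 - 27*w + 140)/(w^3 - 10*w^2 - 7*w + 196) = (w^2 + w - 20)/(w^2 - 3*w - 28)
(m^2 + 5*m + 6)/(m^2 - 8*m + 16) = (m^2 + 5*m + 6)/(m^2 - 8*m + 16)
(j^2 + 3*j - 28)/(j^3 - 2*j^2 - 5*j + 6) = (j^2 + 3*j - 28)/(j^3 - 2*j^2 - 5*j + 6)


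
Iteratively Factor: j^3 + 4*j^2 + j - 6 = (j - 1)*(j^2 + 5*j + 6) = (j - 1)*(j + 2)*(j + 3)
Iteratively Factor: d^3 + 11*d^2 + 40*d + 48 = (d + 4)*(d^2 + 7*d + 12) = (d + 3)*(d + 4)*(d + 4)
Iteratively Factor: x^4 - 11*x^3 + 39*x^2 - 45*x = (x - 5)*(x^3 - 6*x^2 + 9*x) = x*(x - 5)*(x^2 - 6*x + 9) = x*(x - 5)*(x - 3)*(x - 3)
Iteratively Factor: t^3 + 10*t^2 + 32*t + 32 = (t + 4)*(t^2 + 6*t + 8) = (t + 2)*(t + 4)*(t + 4)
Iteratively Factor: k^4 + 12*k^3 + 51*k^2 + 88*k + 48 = (k + 1)*(k^3 + 11*k^2 + 40*k + 48) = (k + 1)*(k + 4)*(k^2 + 7*k + 12) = (k + 1)*(k + 3)*(k + 4)*(k + 4)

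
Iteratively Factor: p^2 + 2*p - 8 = (p + 4)*(p - 2)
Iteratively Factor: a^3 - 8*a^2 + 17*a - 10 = (a - 1)*(a^2 - 7*a + 10) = (a - 2)*(a - 1)*(a - 5)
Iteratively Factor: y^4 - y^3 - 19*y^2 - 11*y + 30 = (y + 3)*(y^3 - 4*y^2 - 7*y + 10) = (y - 1)*(y + 3)*(y^2 - 3*y - 10) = (y - 5)*(y - 1)*(y + 3)*(y + 2)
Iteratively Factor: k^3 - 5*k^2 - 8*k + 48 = (k + 3)*(k^2 - 8*k + 16) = (k - 4)*(k + 3)*(k - 4)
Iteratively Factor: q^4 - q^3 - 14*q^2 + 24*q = (q - 3)*(q^3 + 2*q^2 - 8*q) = (q - 3)*(q - 2)*(q^2 + 4*q) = (q - 3)*(q - 2)*(q + 4)*(q)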